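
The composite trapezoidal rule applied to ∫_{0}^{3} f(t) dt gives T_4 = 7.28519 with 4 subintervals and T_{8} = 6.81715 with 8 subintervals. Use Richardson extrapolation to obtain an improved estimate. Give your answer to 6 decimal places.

R = (4·T_{8} − T_4) / 3 = (4·6.81715 − 7.28519)/3 = (19.98341)/3 = 6.661137.

6.661137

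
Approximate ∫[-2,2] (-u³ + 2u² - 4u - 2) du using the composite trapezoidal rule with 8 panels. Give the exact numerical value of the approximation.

3

h = (2 − (-2))/8 = 0.5.
Nodes u₀,…,u₈ = -2, -1.5, -1, -0.5, 0, 0.5, 1, 1.5, 2.
f(u) = -u³ + 2u² - 4u - 2: f₀=22, f₁=11.875, f₂=5, f₃=0.625, f₄=-2, f₅=-3.625, f₆=-5, f₇=-6.875, f₈=-10.
(h/2)·[f₀ + 2f₁ + 2f₂ + 2f₃ + 2f₄ + 2f₅ + 2f₆ + 2f₇ + f₈] = 0.25·(12) = 3.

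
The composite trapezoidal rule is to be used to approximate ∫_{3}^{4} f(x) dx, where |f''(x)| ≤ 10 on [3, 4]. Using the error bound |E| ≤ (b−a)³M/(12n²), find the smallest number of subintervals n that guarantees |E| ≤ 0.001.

Need 10/(12n²) ≤ 0.001.
n² ≥ 10/(12·0.001) = 833.333 ⇒ n ≥ 28.8675, so the smallest n is 29.

29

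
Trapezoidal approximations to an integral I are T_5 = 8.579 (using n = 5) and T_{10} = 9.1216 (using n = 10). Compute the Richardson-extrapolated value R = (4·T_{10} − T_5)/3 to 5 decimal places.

9.30247

R = (4·T_{10} − T_5) / 3 = (4·9.1216 − 8.579)/3 = (27.9074)/3 = 9.30247.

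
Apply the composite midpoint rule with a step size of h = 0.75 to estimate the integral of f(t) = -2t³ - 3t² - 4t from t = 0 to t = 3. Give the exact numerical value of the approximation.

h = (3 − 0)/4 = 0.75.
Midpoints m₁,…,m₄ = 0.375, 1.125, 1.875, 2.625.
f(m₁)=-2.02734375, f(m₂)=-11.14453125, f(m₃)=-31.23046875, f(m₄)=-67.34765625.
h·[f(m₁) + f(m₂) + f(m₃) + f(m₄)] = 0.75·(-111.75) = -83.8125.

-83.8125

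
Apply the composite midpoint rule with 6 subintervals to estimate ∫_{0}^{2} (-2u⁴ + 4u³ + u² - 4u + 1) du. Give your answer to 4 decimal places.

h = (2 − 0)/6 = 0.333333.
Midpoints m₁,…,m₆ = 0.166667, 0.5, 0.833333, 1.166667, 1.5, 1.833333.
f(m₁)=0.378086, f(m₂)=-0.375, f(m₃)=-0.288580, f(m₄)=0.341049, f(m₅)=0.625, f(m₆)=-0.918210.
h·[f(m₁) + f(m₂) + f(m₃) + f(m₄) + f(m₅) + f(m₆)] = 0.333333·(-0.237654) = -0.0792.

-0.0792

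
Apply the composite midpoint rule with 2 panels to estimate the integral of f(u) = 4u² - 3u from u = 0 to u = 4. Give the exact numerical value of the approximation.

h = (4 − 0)/2 = 2.
Midpoints m₁,…,m₂ = 1, 3.
f(m₁)=1, f(m₂)=27.
h·[f(m₁) + f(m₂)] = 2·(28) = 56.

56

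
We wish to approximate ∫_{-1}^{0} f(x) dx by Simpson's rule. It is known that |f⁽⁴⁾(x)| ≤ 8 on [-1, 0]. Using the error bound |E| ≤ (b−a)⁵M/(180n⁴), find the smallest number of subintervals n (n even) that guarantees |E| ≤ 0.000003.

12

Need 8/(180n⁴) ≤ 0.000003.
n⁴ ≥ 8/(180·0.000003) = 14814.8 ⇒ n ≥ 11.0325, so the smallest even n is 12. (n must be even for Simpson's rule.)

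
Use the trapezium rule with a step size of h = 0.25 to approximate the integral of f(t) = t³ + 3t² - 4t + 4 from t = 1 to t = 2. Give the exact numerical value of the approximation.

8.828125

h = (2 − 1)/4 = 0.25.
Nodes t₀,…,t₄ = 1, 1.25, 1.5, 1.75, 2.
f(t) = t³ + 3t² - 4t + 4: f₀=4, f₁=5.640625, f₂=8.125, f₃=11.546875, f₄=16.
(h/2)·[f₀ + 2f₁ + 2f₂ + 2f₃ + f₄] = 0.125·(70.625) = 8.828125.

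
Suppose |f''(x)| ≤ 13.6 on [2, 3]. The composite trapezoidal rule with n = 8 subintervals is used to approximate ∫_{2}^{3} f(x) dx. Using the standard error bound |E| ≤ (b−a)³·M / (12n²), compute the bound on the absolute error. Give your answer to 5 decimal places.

0.01771

|E| ≤ (1)³·13.6 / (12·8²) = 13.6/768 = 0.01771.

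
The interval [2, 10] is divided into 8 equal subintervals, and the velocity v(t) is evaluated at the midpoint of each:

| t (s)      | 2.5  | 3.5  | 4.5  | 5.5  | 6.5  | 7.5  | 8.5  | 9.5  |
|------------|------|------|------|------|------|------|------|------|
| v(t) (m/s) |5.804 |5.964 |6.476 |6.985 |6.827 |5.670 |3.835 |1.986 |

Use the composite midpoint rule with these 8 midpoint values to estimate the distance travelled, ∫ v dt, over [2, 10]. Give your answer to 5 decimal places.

h = 1, n = 8.
h·[y(m₁) + y(m₂) + y(m₃) + y(m₄) + y(m₅) + y(m₆) + y(m₇) + y(m₈)] = 1·(43.547) = 43.54700.

43.54700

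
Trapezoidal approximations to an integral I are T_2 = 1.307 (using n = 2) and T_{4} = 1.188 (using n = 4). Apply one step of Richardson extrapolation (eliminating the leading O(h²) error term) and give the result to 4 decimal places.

1.1483

R = (4·T_{4} − T_2) / 3 = (4·1.188 − 1.307)/3 = (3.445)/3 = 1.1483.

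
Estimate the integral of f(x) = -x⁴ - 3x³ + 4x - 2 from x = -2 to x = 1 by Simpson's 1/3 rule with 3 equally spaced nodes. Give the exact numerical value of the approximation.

-9.375

h = (1 − (-2))/2 = 1.5.
Nodes x₀,…,x₂ = -2, -0.5, 1.
f(x) = -x⁴ - 3x³ + 4x - 2: f₀=-2, f₁=-3.6875, f₂=-2.
(h/3)·[f₀ + 4f₁ + f₂] = 0.5·(-18.75) = -9.375.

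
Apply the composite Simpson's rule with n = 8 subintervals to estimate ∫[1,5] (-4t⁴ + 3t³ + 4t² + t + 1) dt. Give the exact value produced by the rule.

-1850

h = (5 − 1)/8 = 0.5.
Nodes t₀,…,t₈ = 1, 1.5, 2, 2.5, 3, 3.5, 4, 4.5, 5.
f(t) = -4t⁴ + 3t³ + 4t² + t + 1: f₀=5, f₁=1.375, f₂=-21, f₃=-80.875, f₄=-203, f₅=-418.125, f₆=-763, f₇=-1280.375, f₈=-2019.
(h/3)·[f₀ + 4f₁ + 2f₂ + 4f₃ + 2f₄ + 4f₅ + 2f₆ + 4f₇ + f₈] = 0.166667·(-11100) = -1850.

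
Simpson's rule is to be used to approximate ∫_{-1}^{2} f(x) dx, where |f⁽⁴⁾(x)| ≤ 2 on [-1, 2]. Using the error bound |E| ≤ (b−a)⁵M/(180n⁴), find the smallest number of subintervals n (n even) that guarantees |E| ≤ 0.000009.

24

Need 486/(180n⁴) ≤ 0.000009.
n⁴ ≥ 486/(180·0.000009) = 300000 ⇒ n ≥ 23.4035, so the smallest even n is 24. (n must be even for Simpson's rule.)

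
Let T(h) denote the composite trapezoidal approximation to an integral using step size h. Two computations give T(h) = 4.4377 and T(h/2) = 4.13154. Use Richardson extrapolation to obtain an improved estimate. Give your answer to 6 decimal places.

4.029487

R = (4·T(h/2) − T(h)) / 3 = (4·4.13154 − 4.4377)/3 = (12.08846)/3 = 4.029487.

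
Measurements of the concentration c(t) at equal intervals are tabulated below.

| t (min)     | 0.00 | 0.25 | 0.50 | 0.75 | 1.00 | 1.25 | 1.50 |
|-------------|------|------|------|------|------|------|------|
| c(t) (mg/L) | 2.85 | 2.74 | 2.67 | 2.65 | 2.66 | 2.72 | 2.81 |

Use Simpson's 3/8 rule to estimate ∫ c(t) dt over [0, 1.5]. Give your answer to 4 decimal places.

4.0622

h = 0.25, n = 6.
(3h/8)·[y₀ + 3y₁ + 3y₂ + 2y₃ + 3y₄ + 3y₅ + y₆] = 0.09375·(43.33) = 4.0622.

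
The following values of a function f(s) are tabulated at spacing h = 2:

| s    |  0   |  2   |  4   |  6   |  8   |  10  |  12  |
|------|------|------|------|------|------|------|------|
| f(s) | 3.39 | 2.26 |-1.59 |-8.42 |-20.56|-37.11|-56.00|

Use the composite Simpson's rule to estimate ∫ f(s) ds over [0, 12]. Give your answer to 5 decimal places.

h = 2, n = 6.
(h/3)·[y₀ + 4y₁ + 2y₂ + 4y₃ + 2y₄ + 4y₅ + y₆] = 0.666667·(-269.99) = -179.99333.

-179.99333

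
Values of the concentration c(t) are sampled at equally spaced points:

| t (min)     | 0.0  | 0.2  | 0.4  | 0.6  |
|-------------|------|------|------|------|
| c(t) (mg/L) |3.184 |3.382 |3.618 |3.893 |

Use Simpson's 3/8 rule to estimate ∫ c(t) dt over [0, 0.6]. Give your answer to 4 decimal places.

2.1058

h = 0.2, n = 3.
(3h/8)·[y₀ + 3y₁ + 3y₂ + y₃] = 0.075·(28.077) = 2.1058.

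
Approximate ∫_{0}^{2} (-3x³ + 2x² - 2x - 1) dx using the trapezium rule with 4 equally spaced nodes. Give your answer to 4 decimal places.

h = (2 − 0)/3 = 0.666667.
Nodes x₀,…,x₃ = 0, 0.666667, 1.333333, 2.
f(x) = -3x³ + 2x² - 2x - 1: f₀=-1, f₁=-2.333333, f₂=-7.222222, f₃=-21.
(h/2)·[f₀ + 2f₁ + 2f₂ + f₃] = 0.333333·(-41.111111) = -13.7037.

-13.7037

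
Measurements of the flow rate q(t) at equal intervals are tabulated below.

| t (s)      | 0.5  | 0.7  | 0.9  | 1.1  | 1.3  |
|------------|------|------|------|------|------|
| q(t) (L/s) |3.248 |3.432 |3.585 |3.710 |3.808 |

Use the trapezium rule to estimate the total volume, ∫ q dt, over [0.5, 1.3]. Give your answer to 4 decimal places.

h = 0.2, n = 4.
(h/2)·[y₀ + 2y₁ + 2y₂ + 2y₃ + y₄] = 0.1·(28.510) = 2.8510.

2.8510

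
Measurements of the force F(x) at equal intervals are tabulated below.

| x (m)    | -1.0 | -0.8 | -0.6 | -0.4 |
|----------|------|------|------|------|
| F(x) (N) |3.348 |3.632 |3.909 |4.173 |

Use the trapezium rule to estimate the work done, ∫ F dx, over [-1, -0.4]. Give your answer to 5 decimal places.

h = 0.2, n = 3.
(h/2)·[y₀ + 2y₁ + 2y₂ + y₃] = 0.1·(22.603) = 2.26030.

2.26030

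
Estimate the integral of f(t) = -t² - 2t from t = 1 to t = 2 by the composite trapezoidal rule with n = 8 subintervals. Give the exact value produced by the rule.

-5.3359375

h = (2 − 1)/8 = 0.125.
Nodes t₀,…,t₈ = 1, 1.125, 1.25, 1.375, 1.5, 1.625, 1.75, 1.875, 2.
f(t) = -t² - 2t: f₀=-3, f₁=-3.515625, f₂=-4.0625, f₃=-4.640625, f₄=-5.25, f₅=-5.890625, f₆=-6.5625, f₇=-7.265625, f₈=-8.
(h/2)·[f₀ + 2f₁ + 2f₂ + 2f₃ + 2f₄ + 2f₅ + 2f₆ + 2f₇ + f₈] = 0.0625·(-85.375) = -5.3359375.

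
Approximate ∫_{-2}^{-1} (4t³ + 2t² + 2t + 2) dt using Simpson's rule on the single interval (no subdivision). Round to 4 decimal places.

S = (b−a)/6 · [f(-2) + 4f(-1.5) + f(-1)] = 0.166667·[(-26) + 4·(-10) + (-2)] = -11.3333.

-11.3333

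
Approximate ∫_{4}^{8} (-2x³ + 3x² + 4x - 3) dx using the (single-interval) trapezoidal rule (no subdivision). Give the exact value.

T = (b−a)/2 · [f(4) + f(8)] = 2·[(-67) + (-803)] = -1740.

-1740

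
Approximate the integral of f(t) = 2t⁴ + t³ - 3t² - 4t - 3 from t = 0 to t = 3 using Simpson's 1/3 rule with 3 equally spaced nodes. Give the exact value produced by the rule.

67.5

h = (3 − 0)/2 = 1.5.
Nodes t₀,…,t₂ = 0, 1.5, 3.
f(t) = 2t⁴ + t³ - 3t² - 4t - 3: f₀=-3, f₁=-2.25, f₂=147.
(h/3)·[f₀ + 4f₁ + f₂] = 0.5·(135) = 67.5.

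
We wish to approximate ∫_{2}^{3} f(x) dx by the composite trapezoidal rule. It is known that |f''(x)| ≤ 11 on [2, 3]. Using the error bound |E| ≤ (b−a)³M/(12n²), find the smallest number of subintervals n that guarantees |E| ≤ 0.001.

Need 11/(12n²) ≤ 0.001.
n² ≥ 11/(12·0.001) = 916.667 ⇒ n ≥ 30.2765, so the smallest n is 31.

31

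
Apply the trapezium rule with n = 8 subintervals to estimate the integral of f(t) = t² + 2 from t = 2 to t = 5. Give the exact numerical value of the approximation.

h = (5 − 2)/8 = 0.375.
Nodes t₀,…,t₈ = 2, 2.375, 2.75, 3.125, 3.5, 3.875, 4.25, 4.625, 5.
f(t) = t² + 2: f₀=6, f₁=7.640625, f₂=9.5625, f₃=11.765625, f₄=14.25, f₅=17.015625, f₆=20.0625, f₇=23.390625, f₈=27.
(h/2)·[f₀ + 2f₁ + 2f₂ + 2f₃ + 2f₄ + 2f₅ + 2f₆ + 2f₇ + f₈] = 0.1875·(240.375) = 45.0703125.

45.0703125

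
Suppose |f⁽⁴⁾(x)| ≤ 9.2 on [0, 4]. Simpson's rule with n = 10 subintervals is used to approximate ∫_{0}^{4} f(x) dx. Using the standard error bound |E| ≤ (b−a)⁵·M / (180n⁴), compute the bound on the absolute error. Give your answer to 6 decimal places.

|E| ≤ (4)⁵·9.2 / (180·10⁴) = 9420.8/1800000 = 0.005234.

0.005234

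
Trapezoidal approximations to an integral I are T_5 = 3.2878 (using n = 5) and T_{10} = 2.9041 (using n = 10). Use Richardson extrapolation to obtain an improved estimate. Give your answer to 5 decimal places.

R = (4·T_{10} − T_5) / 3 = (4·2.9041 − 3.2878)/3 = (8.3286)/3 = 2.77620.

2.77620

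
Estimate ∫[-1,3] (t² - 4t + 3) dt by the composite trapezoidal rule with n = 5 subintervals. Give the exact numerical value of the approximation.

h = (3 − (-1))/5 = 0.8.
Nodes t₀,…,t₅ = -1, -0.2, 0.6, 1.4, 2.2, 3.
f(t) = t² - 4t + 3: f₀=8, f₁=3.84, f₂=0.96, f₃=-0.64, f₄=-0.96, f₅=0.
(h/2)·[f₀ + 2f₁ + 2f₂ + 2f₃ + 2f₄ + f₅] = 0.4·(14.4) = 5.76.

5.76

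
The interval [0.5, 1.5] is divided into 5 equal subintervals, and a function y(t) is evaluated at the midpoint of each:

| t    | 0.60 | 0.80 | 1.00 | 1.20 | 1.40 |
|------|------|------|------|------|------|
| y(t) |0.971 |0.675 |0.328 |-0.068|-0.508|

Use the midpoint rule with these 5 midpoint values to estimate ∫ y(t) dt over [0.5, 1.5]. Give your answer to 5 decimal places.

h = 0.2, n = 5.
h·[y(m₁) + y(m₂) + y(m₃) + y(m₄) + y(m₅)] = 0.2·(1.398) = 0.27960.

0.27960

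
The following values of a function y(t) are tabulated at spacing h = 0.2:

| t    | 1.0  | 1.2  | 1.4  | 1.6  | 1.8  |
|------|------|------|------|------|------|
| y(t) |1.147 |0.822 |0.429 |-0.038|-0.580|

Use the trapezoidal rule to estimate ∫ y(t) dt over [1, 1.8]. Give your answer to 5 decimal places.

h = 0.2, n = 4.
(h/2)·[y₀ + 2y₁ + 2y₂ + 2y₃ + y₄] = 0.1·(2.993) = 0.29930.

0.29930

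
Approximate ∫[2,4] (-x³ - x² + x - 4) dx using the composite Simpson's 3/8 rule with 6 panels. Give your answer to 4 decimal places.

h = (4 − 2)/6 = 0.333333.
Nodes x₀,…,x₆ = 2, 2.333333, 2.666667, 3, 3.333333, 3.666667, 4.
f(x) = -x³ - x² + x - 4: f₀=-14, f₁=-19.814815, f₂=-27.407407, f₃=-37, f₄=-48.814815, f₅=-63.074074, f₆=-80.
(3h/8)·[f₀ + 3f₁ + 3f₂ + 2f₃ + 3f₄ + 3f₅ + f₆] = 0.125·(-645.333333) = -80.6667.

-80.6667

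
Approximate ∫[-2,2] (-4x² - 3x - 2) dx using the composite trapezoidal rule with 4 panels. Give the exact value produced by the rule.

h = (2 − (-2))/4 = 1.
Nodes x₀,…,x₄ = -2, -1, 0, 1, 2.
f(x) = -4x² - 3x - 2: f₀=-12, f₁=-3, f₂=-2, f₃=-9, f₄=-24.
(h/2)·[f₀ + 2f₁ + 2f₂ + 2f₃ + f₄] = 0.5·(-64) = -32.

-32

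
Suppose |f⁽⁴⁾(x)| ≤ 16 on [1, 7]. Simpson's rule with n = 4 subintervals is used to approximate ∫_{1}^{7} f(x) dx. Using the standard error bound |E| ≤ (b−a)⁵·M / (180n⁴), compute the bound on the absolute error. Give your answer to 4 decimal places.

2.7000

|E| ≤ (6)⁵·16 / (180·4⁴) = 124416/46080 = 2.7000.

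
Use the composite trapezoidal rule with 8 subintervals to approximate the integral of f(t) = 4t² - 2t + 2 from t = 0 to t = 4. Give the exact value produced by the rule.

78

h = (4 − 0)/8 = 0.5.
Nodes t₀,…,t₈ = 0, 0.5, 1, 1.5, 2, 2.5, 3, 3.5, 4.
f(t) = 4t² - 2t + 2: f₀=2, f₁=2, f₂=4, f₃=8, f₄=14, f₅=22, f₆=32, f₇=44, f₈=58.
(h/2)·[f₀ + 2f₁ + 2f₂ + 2f₃ + 2f₄ + 2f₅ + 2f₆ + 2f₇ + f₈] = 0.25·(312) = 78.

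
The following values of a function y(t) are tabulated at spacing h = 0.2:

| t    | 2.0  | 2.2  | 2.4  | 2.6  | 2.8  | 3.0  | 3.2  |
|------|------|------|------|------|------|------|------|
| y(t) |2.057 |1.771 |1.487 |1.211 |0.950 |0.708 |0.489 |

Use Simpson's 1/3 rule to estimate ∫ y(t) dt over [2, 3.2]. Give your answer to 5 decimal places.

h = 0.2, n = 6.
(h/3)·[y₀ + 4y₁ + 2y₂ + 4y₃ + 2y₄ + 4y₅ + y₆] = 0.066667·(22.180) = 1.47867.

1.47867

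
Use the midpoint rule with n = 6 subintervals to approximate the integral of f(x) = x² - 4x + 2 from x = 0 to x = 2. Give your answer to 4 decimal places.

-1.3519

h = (2 − 0)/6 = 0.333333.
Midpoints m₁,…,m₆ = 0.166667, 0.5, 0.833333, 1.166667, 1.5, 1.833333.
f(m₁)=1.361111, f(m₂)=0.25, f(m₃)=-0.638889, f(m₄)=-1.305556, f(m₅)=-1.75, f(m₆)=-1.972222.
h·[f(m₁) + f(m₂) + f(m₃) + f(m₄) + f(m₅) + f(m₆)] = 0.333333·(-4.055556) = -1.3519.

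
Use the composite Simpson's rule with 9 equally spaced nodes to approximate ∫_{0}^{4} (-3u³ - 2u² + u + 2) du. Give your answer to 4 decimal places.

h = (4 − 0)/8 = 0.5.
Nodes u₀,…,u₈ = 0, 0.5, 1, 1.5, 2, 2.5, 3, 3.5, 4.
f(u) = -3u³ - 2u² + u + 2: f₀=2, f₁=1.625, f₂=-2, f₃=-11.125, f₄=-28, f₅=-54.875, f₆=-94, f₇=-147.625, f₈=-218.
(h/3)·[f₀ + 4f₁ + 2f₂ + 4f₃ + 2f₄ + 4f₅ + 2f₆ + 4f₇ + f₈] = 0.166667·(-1312) = -218.6667.

-218.6667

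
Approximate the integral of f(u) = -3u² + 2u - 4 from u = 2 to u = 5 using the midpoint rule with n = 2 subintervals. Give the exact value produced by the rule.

h = (5 − 2)/2 = 1.5.
Midpoints m₁,…,m₂ = 2.75, 4.25.
f(m₁)=-21.1875, f(m₂)=-49.6875.
h·[f(m₁) + f(m₂)] = 1.5·(-70.875) = -106.3125.

-106.3125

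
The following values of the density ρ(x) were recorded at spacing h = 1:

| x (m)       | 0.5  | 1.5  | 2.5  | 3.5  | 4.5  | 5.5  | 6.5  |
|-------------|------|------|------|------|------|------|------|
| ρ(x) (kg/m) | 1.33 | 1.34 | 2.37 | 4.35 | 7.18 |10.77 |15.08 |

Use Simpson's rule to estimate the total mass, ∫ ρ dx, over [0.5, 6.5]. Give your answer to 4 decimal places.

h = 1, n = 6.
(h/3)·[y₀ + 4y₁ + 2y₂ + 4y₃ + 2y₄ + 4y₅ + y₆] = 0.333333·(101.35) = 33.7833.

33.7833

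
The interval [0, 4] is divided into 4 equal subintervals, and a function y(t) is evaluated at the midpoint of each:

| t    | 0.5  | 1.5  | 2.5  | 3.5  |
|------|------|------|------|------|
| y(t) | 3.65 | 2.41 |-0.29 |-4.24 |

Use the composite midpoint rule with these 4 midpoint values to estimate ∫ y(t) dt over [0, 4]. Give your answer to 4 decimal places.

h = 1, n = 4.
h·[y(m₁) + y(m₂) + y(m₃) + y(m₄)] = 1·(1.53) = 1.5300.

1.5300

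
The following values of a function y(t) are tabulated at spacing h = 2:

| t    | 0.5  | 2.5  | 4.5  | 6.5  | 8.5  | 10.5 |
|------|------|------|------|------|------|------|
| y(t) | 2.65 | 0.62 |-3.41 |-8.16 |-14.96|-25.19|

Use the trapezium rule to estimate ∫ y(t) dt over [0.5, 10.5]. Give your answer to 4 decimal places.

-74.3600

h = 2, n = 5.
(h/2)·[y₀ + 2y₁ + 2y₂ + 2y₃ + 2y₄ + y₅] = 1·(-74.36) = -74.3600.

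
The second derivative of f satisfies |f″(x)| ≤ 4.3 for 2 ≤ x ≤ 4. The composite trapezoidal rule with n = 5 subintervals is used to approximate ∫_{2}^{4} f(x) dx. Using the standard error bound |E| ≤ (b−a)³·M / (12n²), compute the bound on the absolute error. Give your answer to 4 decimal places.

0.1147

|E| ≤ (2)³·4.3 / (12·5²) = 34.4/300 = 0.1147.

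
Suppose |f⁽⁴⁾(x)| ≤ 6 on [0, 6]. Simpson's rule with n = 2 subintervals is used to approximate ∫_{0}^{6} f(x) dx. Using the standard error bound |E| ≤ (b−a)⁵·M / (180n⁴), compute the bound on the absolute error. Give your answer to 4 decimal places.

16.2000

|E| ≤ (6)⁵·6 / (180·2⁴) = 46656/2880 = 16.2000.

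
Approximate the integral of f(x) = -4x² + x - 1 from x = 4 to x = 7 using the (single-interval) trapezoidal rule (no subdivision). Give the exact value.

T = (b−a)/2 · [f(4) + f(7)] = 1.5·[(-61) + (-190)] = -376.5.

-376.5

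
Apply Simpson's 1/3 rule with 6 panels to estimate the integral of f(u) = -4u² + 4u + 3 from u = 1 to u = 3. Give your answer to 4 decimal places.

h = (3 − 1)/6 = 0.333333.
Nodes u₀,…,u₆ = 1, 1.333333, 1.666667, 2, 2.333333, 2.666667, 3.
f(u) = -4u² + 4u + 3: f₀=3, f₁=1.222222, f₂=-1.444444, f₃=-5, f₄=-9.444444, f₅=-14.777778, f₆=-21.
(h/3)·[f₀ + 4f₁ + 2f₂ + 4f₃ + 2f₄ + 4f₅ + f₆] = 0.111111·(-114) = -12.6667.

-12.6667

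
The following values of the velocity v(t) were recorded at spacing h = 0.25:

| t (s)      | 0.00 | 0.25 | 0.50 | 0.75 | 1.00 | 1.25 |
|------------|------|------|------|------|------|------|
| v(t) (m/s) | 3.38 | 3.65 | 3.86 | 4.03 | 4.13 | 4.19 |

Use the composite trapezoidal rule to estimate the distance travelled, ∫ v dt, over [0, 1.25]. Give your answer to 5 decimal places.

h = 0.25, n = 5.
(h/2)·[y₀ + 2y₁ + 2y₂ + 2y₃ + 2y₄ + y₅] = 0.125·(38.91) = 4.86375.

4.86375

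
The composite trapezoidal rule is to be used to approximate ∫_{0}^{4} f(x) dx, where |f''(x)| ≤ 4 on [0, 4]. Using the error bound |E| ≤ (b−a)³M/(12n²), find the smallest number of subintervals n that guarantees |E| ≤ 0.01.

47

Need 256/(12n²) ≤ 0.01.
n² ≥ 256/(12·0.01) = 2133.33 ⇒ n ≥ 46.1880, so the smallest n is 47.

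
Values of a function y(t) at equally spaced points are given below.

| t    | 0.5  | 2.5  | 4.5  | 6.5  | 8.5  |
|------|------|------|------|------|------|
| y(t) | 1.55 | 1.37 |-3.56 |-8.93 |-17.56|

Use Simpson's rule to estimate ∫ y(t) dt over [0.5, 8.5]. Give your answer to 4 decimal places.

-35.5800

h = 2, n = 4.
(h/3)·[y₀ + 4y₁ + 2y₂ + 4y₃ + y₄] = 0.666667·(-53.37) = -35.5800.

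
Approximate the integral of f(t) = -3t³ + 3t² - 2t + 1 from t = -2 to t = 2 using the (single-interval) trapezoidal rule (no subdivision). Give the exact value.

T = (b−a)/2 · [f(-2) + f(2)] = 2·[41 + (-15)] = 52.

52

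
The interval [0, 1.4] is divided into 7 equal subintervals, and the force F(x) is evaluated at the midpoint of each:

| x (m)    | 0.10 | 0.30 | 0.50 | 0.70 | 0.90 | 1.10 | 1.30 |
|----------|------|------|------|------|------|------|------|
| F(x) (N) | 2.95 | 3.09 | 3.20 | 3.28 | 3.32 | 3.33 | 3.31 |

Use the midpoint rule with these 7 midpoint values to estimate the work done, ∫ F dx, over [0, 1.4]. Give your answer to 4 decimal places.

4.4960

h = 0.2, n = 7.
h·[y(m₁) + y(m₂) + y(m₃) + y(m₄) + y(m₅) + y(m₆) + y(m₇)] = 0.2·(22.48) = 4.4960.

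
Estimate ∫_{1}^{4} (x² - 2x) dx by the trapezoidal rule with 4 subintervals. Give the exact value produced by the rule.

h = (4 − 1)/4 = 0.75.
Nodes x₀,…,x₄ = 1, 1.75, 2.5, 3.25, 4.
f(x) = x² - 2x: f₀=-1, f₁=-0.4375, f₂=1.25, f₃=4.0625, f₄=8.
(h/2)·[f₀ + 2f₁ + 2f₂ + 2f₃ + f₄] = 0.375·(16.75) = 6.28125.

6.28125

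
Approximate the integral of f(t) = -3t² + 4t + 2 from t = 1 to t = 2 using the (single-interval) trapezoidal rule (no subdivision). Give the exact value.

T = (b−a)/2 · [f(1) + f(2)] = 0.5·[3 + (-2)] = 0.5.

0.5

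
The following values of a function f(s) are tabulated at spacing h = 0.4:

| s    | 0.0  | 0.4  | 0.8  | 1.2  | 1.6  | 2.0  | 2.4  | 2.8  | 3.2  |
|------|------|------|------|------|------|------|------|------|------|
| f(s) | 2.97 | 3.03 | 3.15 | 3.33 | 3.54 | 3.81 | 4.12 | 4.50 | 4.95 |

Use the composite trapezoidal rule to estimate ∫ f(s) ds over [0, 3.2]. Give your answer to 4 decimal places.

11.7760

h = 0.4, n = 8.
(h/2)·[y₀ + 2y₁ + 2y₂ + 2y₃ + 2y₄ + 2y₅ + 2y₆ + 2y₇ + y₈] = 0.2·(58.88) = 11.7760.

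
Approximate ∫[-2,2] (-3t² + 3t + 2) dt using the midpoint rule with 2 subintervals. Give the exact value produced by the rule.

h = (2 − (-2))/2 = 2.
Midpoints m₁,…,m₂ = -1, 1.
f(m₁)=-4, f(m₂)=2.
h·[f(m₁) + f(m₂)] = 2·(-2) = -4.

-4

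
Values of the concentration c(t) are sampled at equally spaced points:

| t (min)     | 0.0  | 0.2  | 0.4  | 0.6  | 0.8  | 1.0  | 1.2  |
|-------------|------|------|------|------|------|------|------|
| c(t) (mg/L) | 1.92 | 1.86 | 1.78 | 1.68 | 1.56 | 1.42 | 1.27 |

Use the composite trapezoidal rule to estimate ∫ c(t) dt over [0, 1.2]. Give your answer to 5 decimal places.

1.97900

h = 0.2, n = 6.
(h/2)·[y₀ + 2y₁ + 2y₂ + 2y₃ + 2y₄ + 2y₅ + y₆] = 0.1·(19.79) = 1.97900.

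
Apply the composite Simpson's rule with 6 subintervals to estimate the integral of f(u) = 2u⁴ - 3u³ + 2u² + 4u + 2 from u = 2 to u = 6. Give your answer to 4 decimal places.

2348.4774

h = (6 − 2)/6 = 0.666667.
Nodes u₀,…,u₆ = 2, 2.666667, 3.333333, 4, 4.666667, 5.333333, 6.
f(u) = 2u⁴ - 3u³ + 2u² + 4u + 2: f₀=26, f₁=71.135802, f₂=173.358025, f₃=370, f₄=707.876543, f₅=1243.283951, f₆=2042.
(h/3)·[f₀ + 4f₁ + 2f₂ + 4f₃ + 2f₄ + 4f₅ + f₆] = 0.222222·(10568.148148) = 2348.4774.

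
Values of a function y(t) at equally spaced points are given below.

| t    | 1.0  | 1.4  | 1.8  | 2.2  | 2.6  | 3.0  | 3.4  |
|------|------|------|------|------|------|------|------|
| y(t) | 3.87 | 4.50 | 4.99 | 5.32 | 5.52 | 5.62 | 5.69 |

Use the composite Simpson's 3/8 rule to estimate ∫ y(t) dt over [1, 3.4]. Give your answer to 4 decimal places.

12.3135

h = 0.4, n = 6.
(3h/8)·[y₀ + 3y₁ + 3y₂ + 2y₃ + 3y₄ + 3y₅ + y₆] = 0.15·(82.09) = 12.3135.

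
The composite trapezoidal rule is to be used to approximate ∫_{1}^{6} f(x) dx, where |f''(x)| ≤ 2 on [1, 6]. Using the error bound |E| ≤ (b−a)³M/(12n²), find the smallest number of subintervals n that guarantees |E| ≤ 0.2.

Need 250/(12n²) ≤ 0.2.
n² ≥ 250/(12·0.2) = 104.167 ⇒ n ≥ 10.2062, so the smallest n is 11.

11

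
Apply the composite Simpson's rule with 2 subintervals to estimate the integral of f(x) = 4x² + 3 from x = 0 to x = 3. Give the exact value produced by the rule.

h = (3 − 0)/2 = 1.5.
Nodes x₀,…,x₂ = 0, 1.5, 3.
f(x) = 4x² + 3: f₀=3, f₁=12, f₂=39.
(h/3)·[f₀ + 4f₁ + f₂] = 0.5·(90) = 45.

45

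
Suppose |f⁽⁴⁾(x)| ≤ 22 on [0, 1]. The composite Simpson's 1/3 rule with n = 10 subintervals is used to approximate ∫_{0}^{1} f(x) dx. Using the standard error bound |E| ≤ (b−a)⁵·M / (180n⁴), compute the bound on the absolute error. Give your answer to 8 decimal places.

|E| ≤ (1)⁵·22 / (180·10⁴) = 22/1800000 = 0.00001222.

0.00001222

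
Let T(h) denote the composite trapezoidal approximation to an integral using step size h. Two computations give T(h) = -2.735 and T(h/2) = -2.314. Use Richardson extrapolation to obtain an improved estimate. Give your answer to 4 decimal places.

R = (4·T(h/2) − T(h)) / 3 = (4·(-2.314) − (-2.735))/3 = (-6.521)/3 = -2.1737.

-2.1737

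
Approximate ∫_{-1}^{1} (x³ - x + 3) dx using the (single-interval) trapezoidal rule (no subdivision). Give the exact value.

6

T = (b−a)/2 · [f(-1) + f(1)] = 1·[3 + 3] = 6.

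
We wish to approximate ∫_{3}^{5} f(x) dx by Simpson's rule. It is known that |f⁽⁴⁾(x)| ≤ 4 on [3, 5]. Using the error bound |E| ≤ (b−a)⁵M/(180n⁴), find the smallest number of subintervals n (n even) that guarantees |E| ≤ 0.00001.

18

Need 128/(180n⁴) ≤ 0.00001.
n⁴ ≥ 128/(180·0.00001) = 71111.1 ⇒ n ≥ 16.3299, so the smallest even n is 18. (n must be even for Simpson's rule.)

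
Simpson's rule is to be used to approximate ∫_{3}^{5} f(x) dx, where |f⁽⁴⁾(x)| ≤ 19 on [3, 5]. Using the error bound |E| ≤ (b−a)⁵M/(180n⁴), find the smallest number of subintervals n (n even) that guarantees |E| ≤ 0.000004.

Need 608/(180n⁴) ≤ 0.000004.
n⁴ ≥ 608/(180·0.000004) = 844444 ⇒ n ≥ 30.3140, so the smallest even n is 32. (n must be even for Simpson's rule.)

32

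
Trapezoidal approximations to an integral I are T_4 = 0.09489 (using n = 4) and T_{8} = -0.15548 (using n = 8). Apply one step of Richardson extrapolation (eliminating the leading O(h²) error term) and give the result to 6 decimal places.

-0.238937

R = (4·T_{8} − T_4) / 3 = (4·(-0.15548) − 0.09489)/3 = (-0.71681)/3 = -0.238937.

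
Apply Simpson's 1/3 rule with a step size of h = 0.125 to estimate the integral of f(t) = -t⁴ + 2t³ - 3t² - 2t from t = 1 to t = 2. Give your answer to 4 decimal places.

-8.7000

h = (2 − 1)/8 = 0.125.
Nodes t₀,…,t₈ = 1, 1.125, 1.25, 1.375, 1.5, 1.625, 1.75, 1.875, 2.
f(t) = -t⁴ + 2t³ - 3t² - 2t: f₀=-4, f₁=-4.801025390625, f₂=-5.72265625, f₃=-6.797119140625, f₄=-8.0625, f₅=-9.562744140625, f₆=-11.34765625, f₇=-13.472900390625, f₈=-16.
(h/3)·[f₀ + 4f₁ + 2f₂ + 4f₃ + 2f₄ + 4f₅ + 2f₆ + 4f₇ + f₈] = 0.041667·(-208.80078125) = -8.7000.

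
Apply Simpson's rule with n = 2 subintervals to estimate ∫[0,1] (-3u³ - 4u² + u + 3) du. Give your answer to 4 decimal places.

h = (1 − 0)/2 = 0.5.
Nodes u₀,…,u₂ = 0, 0.5, 1.
f(u) = -3u³ - 4u² + u + 3: f₀=3, f₁=2.125, f₂=-3.
(h/3)·[f₀ + 4f₁ + f₂] = 0.166667·(8.5) = 1.4167.

1.4167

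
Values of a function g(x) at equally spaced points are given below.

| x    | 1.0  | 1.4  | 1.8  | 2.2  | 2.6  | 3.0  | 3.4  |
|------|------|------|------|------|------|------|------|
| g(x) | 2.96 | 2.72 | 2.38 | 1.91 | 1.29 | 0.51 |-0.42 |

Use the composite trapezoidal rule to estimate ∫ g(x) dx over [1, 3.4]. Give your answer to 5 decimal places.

h = 0.4, n = 6.
(h/2)·[y₀ + 2y₁ + 2y₂ + 2y₃ + 2y₄ + 2y₅ + y₆] = 0.2·(20.16) = 4.03200.

4.03200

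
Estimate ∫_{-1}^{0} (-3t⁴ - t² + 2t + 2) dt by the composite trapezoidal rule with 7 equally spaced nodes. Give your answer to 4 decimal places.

0.0343

h = (0 − (-1))/6 = 0.166667.
Nodes t₀,…,t₆ = -1, -0.833333, -0.666667, -0.5, -0.333333, -0.166667, 0.
f(t) = -3t⁴ - t² + 2t + 2: f₀=-4, f₁=-1.807870, f₂=-0.370370, f₃=0.5625, f₄=1.185185, f₅=1.636574, f₆=2.
(h/2)·[f₀ + 2f₁ + 2f₂ + 2f₃ + 2f₄ + 2f₅ + f₆] = 0.083333·(0.412037) = 0.0343.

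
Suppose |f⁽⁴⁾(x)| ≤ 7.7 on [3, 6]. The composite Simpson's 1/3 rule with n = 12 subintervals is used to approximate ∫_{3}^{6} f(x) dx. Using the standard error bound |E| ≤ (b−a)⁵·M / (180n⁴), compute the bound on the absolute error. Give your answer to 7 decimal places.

|E| ≤ (3)⁵·7.7 / (180·12⁴) = 1871.1/3732480 = 0.0005013.

0.0005013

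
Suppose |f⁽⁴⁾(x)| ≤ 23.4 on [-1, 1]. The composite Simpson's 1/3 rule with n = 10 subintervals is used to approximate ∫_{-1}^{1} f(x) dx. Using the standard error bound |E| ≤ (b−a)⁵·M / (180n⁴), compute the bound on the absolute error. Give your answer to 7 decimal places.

0.0004160

|E| ≤ (2)⁵·23.4 / (180·10⁴) = 748.8/1800000 = 0.0004160.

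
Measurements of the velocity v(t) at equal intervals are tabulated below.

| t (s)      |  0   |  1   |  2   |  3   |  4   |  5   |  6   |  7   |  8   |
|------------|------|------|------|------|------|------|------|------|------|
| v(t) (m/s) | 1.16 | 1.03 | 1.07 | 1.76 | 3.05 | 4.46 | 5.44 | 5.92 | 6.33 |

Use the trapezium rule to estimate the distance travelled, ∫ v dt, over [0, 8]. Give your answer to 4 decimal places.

h = 1, n = 8.
(h/2)·[y₀ + 2y₁ + 2y₂ + 2y₃ + 2y₄ + 2y₅ + 2y₆ + 2y₇ + y₈] = 0.5·(52.95) = 26.4750.

26.4750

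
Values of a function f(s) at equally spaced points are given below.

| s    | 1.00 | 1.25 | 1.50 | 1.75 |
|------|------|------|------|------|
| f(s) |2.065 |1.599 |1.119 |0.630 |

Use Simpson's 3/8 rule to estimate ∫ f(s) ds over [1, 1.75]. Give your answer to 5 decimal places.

h = 0.25, n = 3.
(3h/8)·[y₀ + 3y₁ + 3y₂ + y₃] = 0.09375·(10.849) = 1.01709.

1.01709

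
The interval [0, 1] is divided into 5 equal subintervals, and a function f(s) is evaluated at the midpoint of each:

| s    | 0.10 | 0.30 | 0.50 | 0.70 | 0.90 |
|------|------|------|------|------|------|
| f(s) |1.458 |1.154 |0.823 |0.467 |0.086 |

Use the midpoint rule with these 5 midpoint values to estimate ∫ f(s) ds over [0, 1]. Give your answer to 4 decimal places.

h = 0.2, n = 5.
h·[y(m₁) + y(m₂) + y(m₃) + y(m₄) + y(m₅)] = 0.2·(3.988) = 0.7976.

0.7976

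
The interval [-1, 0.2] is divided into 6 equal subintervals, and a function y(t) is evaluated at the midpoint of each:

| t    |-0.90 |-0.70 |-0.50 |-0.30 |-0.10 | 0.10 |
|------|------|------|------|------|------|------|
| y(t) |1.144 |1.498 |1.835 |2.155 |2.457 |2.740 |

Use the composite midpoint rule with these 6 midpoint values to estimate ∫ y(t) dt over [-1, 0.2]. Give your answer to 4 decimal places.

h = 0.2, n = 6.
h·[y(m₁) + y(m₂) + y(m₃) + y(m₄) + y(m₅) + y(m₆)] = 0.2·(11.829) = 2.3658.

2.3658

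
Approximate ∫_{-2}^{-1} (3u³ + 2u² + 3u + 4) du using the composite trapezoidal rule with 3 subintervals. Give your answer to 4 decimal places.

-7.2963

h = (-1 − (-2))/3 = 0.333333.
Nodes u₀,…,u₃ = -2, -1.666667, -1.333333, -1.
f(u) = 3u³ + 2u² + 3u + 4: f₀=-18, f₁=-9.333333, f₂=-3.555556, f₃=0.
(h/2)·[f₀ + 2f₁ + 2f₂ + f₃] = 0.166667·(-43.777778) = -7.2963.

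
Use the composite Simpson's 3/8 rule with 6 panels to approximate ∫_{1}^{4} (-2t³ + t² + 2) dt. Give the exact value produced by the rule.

h = (4 − 1)/6 = 0.5.
Nodes t₀,…,t₆ = 1, 1.5, 2, 2.5, 3, 3.5, 4.
f(t) = -2t³ + t² + 2: f₀=1, f₁=-2.5, f₂=-10, f₃=-23, f₄=-43, f₅=-71.5, f₆=-110.
(3h/8)·[f₀ + 3f₁ + 3f₂ + 2f₃ + 3f₄ + 3f₅ + f₆] = 0.1875·(-536) = -100.5.

-100.5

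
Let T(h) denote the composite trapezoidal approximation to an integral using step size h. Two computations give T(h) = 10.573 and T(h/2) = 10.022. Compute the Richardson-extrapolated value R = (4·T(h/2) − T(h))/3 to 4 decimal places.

9.8383

R = (4·T(h/2) − T(h)) / 3 = (4·10.022 − 10.573)/3 = (29.515)/3 = 9.8383.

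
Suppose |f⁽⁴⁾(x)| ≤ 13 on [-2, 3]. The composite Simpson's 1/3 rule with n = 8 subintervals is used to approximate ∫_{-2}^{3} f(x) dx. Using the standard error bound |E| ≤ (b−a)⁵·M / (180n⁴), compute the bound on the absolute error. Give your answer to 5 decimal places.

0.05510

|E| ≤ (5)⁵·13 / (180·8⁴) = 40625/737280 = 0.05510.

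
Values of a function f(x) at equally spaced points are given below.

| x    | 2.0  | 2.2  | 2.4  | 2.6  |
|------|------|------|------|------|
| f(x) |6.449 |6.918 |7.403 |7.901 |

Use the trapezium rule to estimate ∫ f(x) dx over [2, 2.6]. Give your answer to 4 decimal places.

4.2992

h = 0.2, n = 3.
(h/2)·[y₀ + 2y₁ + 2y₂ + y₃] = 0.1·(42.992) = 4.2992.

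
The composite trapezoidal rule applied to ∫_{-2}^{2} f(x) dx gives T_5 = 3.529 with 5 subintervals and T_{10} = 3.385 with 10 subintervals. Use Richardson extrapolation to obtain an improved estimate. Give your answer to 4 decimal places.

R = (4·T_{10} − T_5) / 3 = (4·3.385 − 3.529)/3 = (10.011)/3 = 3.3370.

3.3370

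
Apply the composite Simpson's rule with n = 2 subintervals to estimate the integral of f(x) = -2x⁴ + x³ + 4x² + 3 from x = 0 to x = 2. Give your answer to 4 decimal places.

h = (2 − 0)/2 = 1.
Nodes x₀,…,x₂ = 0, 1, 2.
f(x) = -2x⁴ + x³ + 4x² + 3: f₀=3, f₁=6, f₂=-5.
(h/3)·[f₀ + 4f₁ + f₂] = 0.333333·(22) = 7.3333.

7.3333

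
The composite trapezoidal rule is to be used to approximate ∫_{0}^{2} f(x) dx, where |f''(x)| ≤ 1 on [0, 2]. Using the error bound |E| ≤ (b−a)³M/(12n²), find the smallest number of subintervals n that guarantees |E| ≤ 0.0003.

Need 8/(12n²) ≤ 0.0003.
n² ≥ 8/(12·0.0003) = 2222.22 ⇒ n ≥ 47.1405, so the smallest n is 48.

48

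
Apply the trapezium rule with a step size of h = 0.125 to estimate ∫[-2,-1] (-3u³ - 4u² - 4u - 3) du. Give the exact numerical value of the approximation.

h = (-1 − (-2))/8 = 0.125.
Nodes u₀,…,u₈ = -2, -1.875, -1.75, -1.625, -1.5, -1.375, -1.25, -1.125, -1.
f(u) = -3u³ - 4u² - 4u - 3: f₀=13, f₁=10.212890625, f₂=7.828125, f₃=5.810546875, f₄=4.125, f₅=2.736328125, f₆=1.609375, f₇=0.708984375, f₈=0.
(h/2)·[f₀ + 2f₁ + 2f₂ + 2f₃ + 2f₄ + 2f₅ + 2f₆ + 2f₇ + f₈] = 0.0625·(79.0625) = 4.94140625.

4.94140625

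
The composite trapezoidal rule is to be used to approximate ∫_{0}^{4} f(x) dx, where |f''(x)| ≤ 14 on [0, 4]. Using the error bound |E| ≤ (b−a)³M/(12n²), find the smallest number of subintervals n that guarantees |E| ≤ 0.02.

62

Need 896/(12n²) ≤ 0.02.
n² ≥ 896/(12·0.02) = 3733.33 ⇒ n ≥ 61.1010, so the smallest n is 62.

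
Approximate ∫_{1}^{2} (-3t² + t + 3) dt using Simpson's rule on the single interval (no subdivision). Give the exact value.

-2.5

S = (b−a)/6 · [f(1) + 4f(1.5) + f(2)] = 0.166667·[1 + 4·(-2.25) + (-7)] = -2.5.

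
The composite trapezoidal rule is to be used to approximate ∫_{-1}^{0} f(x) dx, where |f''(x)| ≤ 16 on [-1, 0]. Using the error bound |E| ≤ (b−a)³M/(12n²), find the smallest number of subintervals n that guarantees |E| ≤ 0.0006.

Need 16/(12n²) ≤ 0.0006.
n² ≥ 16/(12·0.0006) = 2222.22 ⇒ n ≥ 47.1405, so the smallest n is 48.

48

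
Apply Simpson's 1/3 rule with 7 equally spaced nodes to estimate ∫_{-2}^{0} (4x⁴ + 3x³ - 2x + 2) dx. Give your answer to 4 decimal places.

h = (0 − (-2))/6 = 0.333333.
Nodes x₀,…,x₆ = -2, -1.666667, -1.333333, -1, -0.666667, -0.333333, 0.
f(x) = 4x⁴ + 3x³ - 2x + 2: f₀=46, f₁=22.308642, f₂=10.197531, f₃=5, f₄=3.234568, f₅=2.604938, f₆=2.
(h/3)·[f₀ + 4f₁ + 2f₂ + 4f₃ + 2f₄ + 4f₅ + f₆] = 0.111111·(194.518519) = 21.6132.

21.6132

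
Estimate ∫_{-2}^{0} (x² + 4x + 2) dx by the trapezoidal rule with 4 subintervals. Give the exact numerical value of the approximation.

h = (0 − (-2))/4 = 0.5.
Nodes x₀,…,x₄ = -2, -1.5, -1, -0.5, 0.
f(x) = x² + 4x + 2: f₀=-2, f₁=-1.75, f₂=-1, f₃=0.25, f₄=2.
(h/2)·[f₀ + 2f₁ + 2f₂ + 2f₃ + f₄] = 0.25·(-5) = -1.25.

-1.25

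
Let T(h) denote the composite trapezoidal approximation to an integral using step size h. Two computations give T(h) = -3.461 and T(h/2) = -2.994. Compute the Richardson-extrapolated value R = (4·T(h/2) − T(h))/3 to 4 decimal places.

-2.8383

R = (4·T(h/2) − T(h)) / 3 = (4·(-2.994) − (-3.461))/3 = (-8.515)/3 = -2.8383.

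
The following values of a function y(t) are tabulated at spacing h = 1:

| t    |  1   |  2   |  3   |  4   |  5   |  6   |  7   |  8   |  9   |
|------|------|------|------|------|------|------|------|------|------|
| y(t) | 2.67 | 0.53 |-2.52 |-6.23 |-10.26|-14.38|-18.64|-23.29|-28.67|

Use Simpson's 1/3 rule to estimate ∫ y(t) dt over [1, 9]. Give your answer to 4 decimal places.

h = 1, n = 8.
(h/3)·[y₀ + 4y₁ + 2y₂ + 4y₃ + 2y₄ + 4y₅ + 2y₆ + 4y₇ + y₈] = 0.333333·(-262.32) = -87.4400.

-87.4400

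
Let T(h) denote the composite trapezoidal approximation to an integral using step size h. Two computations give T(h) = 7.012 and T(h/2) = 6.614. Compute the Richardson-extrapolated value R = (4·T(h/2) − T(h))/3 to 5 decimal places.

6.48133

R = (4·T(h/2) − T(h)) / 3 = (4·6.614 − 7.012)/3 = (19.444)/3 = 6.48133.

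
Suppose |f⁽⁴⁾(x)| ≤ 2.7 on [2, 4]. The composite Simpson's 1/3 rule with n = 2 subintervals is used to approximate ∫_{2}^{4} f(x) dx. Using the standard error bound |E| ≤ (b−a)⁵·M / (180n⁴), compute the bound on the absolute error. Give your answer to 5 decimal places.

0.03000

|E| ≤ (2)⁵·2.7 / (180·2⁴) = 86.4/2880 = 0.03000.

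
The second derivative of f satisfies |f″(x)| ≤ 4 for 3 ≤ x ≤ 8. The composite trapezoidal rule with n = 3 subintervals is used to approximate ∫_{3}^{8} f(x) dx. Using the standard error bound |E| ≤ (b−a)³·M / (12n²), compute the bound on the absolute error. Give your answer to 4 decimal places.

|E| ≤ (5)³·4 / (12·3²) = 500/108 = 4.6296.

4.6296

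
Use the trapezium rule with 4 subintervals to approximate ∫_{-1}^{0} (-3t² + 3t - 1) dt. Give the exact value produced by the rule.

h = (0 − (-1))/4 = 0.25.
Nodes t₀,…,t₄ = -1, -0.75, -0.5, -0.25, 0.
f(t) = -3t² + 3t - 1: f₀=-7, f₁=-4.9375, f₂=-3.25, f₃=-1.9375, f₄=-1.
(h/2)·[f₀ + 2f₁ + 2f₂ + 2f₃ + f₄] = 0.125·(-28.25) = -3.53125.

-3.53125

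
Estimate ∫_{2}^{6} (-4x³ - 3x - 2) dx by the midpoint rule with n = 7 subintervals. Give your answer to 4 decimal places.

h = (6 − 2)/7 = 0.571429.
Midpoints m₁,…,m₇ = 2.285714, 2.857143, 3.428571, 4, 4.571429, 5.142857, 5.714286.
f(m₁)=-56.623907, f(m₂)=-103.865889, f(m₃)=-173.498542, f(m₄)=-270, f(m₅)=-397.848397, f(m₆)=-561.521866, f(m₇)=-765.498542.
h·[f(m₁) + f(m₂) + f(m₃) + f(m₄) + f(m₅) + f(m₆) + f(m₇)] = 0.571429·(-2328.857143) = -1330.7755.

-1330.7755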